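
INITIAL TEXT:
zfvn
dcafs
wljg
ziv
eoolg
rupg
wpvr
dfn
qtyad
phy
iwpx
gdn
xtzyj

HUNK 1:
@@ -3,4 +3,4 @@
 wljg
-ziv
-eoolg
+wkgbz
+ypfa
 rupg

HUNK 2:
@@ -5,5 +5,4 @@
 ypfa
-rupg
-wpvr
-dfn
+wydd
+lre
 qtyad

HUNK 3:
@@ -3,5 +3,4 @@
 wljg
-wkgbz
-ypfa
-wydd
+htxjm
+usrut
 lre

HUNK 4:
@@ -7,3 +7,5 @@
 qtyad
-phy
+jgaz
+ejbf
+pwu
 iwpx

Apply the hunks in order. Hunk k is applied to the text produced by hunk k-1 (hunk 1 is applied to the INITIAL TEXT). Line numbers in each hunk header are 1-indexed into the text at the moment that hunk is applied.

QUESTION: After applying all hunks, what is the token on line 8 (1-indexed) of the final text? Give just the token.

Hunk 1: at line 3 remove [ziv,eoolg] add [wkgbz,ypfa] -> 13 lines: zfvn dcafs wljg wkgbz ypfa rupg wpvr dfn qtyad phy iwpx gdn xtzyj
Hunk 2: at line 5 remove [rupg,wpvr,dfn] add [wydd,lre] -> 12 lines: zfvn dcafs wljg wkgbz ypfa wydd lre qtyad phy iwpx gdn xtzyj
Hunk 3: at line 3 remove [wkgbz,ypfa,wydd] add [htxjm,usrut] -> 11 lines: zfvn dcafs wljg htxjm usrut lre qtyad phy iwpx gdn xtzyj
Hunk 4: at line 7 remove [phy] add [jgaz,ejbf,pwu] -> 13 lines: zfvn dcafs wljg htxjm usrut lre qtyad jgaz ejbf pwu iwpx gdn xtzyj
Final line 8: jgaz

Answer: jgaz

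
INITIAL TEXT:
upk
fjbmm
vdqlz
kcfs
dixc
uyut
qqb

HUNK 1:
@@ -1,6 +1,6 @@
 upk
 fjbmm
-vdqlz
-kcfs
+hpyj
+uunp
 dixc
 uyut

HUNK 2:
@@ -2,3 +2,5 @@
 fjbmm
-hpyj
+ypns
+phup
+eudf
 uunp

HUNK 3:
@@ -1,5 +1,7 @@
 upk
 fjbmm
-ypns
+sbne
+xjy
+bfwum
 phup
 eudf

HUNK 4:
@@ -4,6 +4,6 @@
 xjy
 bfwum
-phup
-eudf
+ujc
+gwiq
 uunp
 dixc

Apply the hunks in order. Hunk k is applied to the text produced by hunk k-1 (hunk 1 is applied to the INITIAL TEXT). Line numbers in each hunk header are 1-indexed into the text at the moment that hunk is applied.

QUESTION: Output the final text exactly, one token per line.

Answer: upk
fjbmm
sbne
xjy
bfwum
ujc
gwiq
uunp
dixc
uyut
qqb

Derivation:
Hunk 1: at line 1 remove [vdqlz,kcfs] add [hpyj,uunp] -> 7 lines: upk fjbmm hpyj uunp dixc uyut qqb
Hunk 2: at line 2 remove [hpyj] add [ypns,phup,eudf] -> 9 lines: upk fjbmm ypns phup eudf uunp dixc uyut qqb
Hunk 3: at line 1 remove [ypns] add [sbne,xjy,bfwum] -> 11 lines: upk fjbmm sbne xjy bfwum phup eudf uunp dixc uyut qqb
Hunk 4: at line 4 remove [phup,eudf] add [ujc,gwiq] -> 11 lines: upk fjbmm sbne xjy bfwum ujc gwiq uunp dixc uyut qqb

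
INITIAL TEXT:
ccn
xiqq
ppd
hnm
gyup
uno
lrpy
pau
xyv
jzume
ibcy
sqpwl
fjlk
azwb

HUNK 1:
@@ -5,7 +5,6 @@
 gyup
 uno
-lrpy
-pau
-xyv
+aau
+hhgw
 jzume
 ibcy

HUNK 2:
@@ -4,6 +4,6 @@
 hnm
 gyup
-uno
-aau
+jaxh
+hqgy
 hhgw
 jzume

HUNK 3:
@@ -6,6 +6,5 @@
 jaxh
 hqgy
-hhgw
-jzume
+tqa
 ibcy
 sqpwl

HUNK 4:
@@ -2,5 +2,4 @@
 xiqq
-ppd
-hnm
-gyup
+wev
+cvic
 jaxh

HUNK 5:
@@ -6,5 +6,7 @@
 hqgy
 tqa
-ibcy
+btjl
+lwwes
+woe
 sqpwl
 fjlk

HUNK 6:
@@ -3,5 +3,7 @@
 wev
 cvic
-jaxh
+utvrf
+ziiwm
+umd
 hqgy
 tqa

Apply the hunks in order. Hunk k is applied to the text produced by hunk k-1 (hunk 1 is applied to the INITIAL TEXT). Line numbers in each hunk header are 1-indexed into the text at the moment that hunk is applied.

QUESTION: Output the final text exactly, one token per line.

Hunk 1: at line 5 remove [lrpy,pau,xyv] add [aau,hhgw] -> 13 lines: ccn xiqq ppd hnm gyup uno aau hhgw jzume ibcy sqpwl fjlk azwb
Hunk 2: at line 4 remove [uno,aau] add [jaxh,hqgy] -> 13 lines: ccn xiqq ppd hnm gyup jaxh hqgy hhgw jzume ibcy sqpwl fjlk azwb
Hunk 3: at line 6 remove [hhgw,jzume] add [tqa] -> 12 lines: ccn xiqq ppd hnm gyup jaxh hqgy tqa ibcy sqpwl fjlk azwb
Hunk 4: at line 2 remove [ppd,hnm,gyup] add [wev,cvic] -> 11 lines: ccn xiqq wev cvic jaxh hqgy tqa ibcy sqpwl fjlk azwb
Hunk 5: at line 6 remove [ibcy] add [btjl,lwwes,woe] -> 13 lines: ccn xiqq wev cvic jaxh hqgy tqa btjl lwwes woe sqpwl fjlk azwb
Hunk 6: at line 3 remove [jaxh] add [utvrf,ziiwm,umd] -> 15 lines: ccn xiqq wev cvic utvrf ziiwm umd hqgy tqa btjl lwwes woe sqpwl fjlk azwb

Answer: ccn
xiqq
wev
cvic
utvrf
ziiwm
umd
hqgy
tqa
btjl
lwwes
woe
sqpwl
fjlk
azwb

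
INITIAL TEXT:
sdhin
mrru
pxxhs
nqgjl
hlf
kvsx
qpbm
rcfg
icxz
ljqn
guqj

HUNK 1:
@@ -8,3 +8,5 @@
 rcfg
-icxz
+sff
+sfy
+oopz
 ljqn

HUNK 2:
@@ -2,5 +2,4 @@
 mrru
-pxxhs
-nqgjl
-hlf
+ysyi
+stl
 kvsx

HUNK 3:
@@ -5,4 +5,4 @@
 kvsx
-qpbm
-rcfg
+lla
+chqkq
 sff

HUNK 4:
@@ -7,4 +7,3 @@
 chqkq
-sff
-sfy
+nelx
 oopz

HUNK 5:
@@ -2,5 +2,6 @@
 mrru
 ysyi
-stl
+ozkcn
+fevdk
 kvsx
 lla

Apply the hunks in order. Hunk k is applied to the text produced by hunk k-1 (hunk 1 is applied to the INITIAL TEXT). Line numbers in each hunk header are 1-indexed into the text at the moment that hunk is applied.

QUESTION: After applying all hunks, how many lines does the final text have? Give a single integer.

Hunk 1: at line 8 remove [icxz] add [sff,sfy,oopz] -> 13 lines: sdhin mrru pxxhs nqgjl hlf kvsx qpbm rcfg sff sfy oopz ljqn guqj
Hunk 2: at line 2 remove [pxxhs,nqgjl,hlf] add [ysyi,stl] -> 12 lines: sdhin mrru ysyi stl kvsx qpbm rcfg sff sfy oopz ljqn guqj
Hunk 3: at line 5 remove [qpbm,rcfg] add [lla,chqkq] -> 12 lines: sdhin mrru ysyi stl kvsx lla chqkq sff sfy oopz ljqn guqj
Hunk 4: at line 7 remove [sff,sfy] add [nelx] -> 11 lines: sdhin mrru ysyi stl kvsx lla chqkq nelx oopz ljqn guqj
Hunk 5: at line 2 remove [stl] add [ozkcn,fevdk] -> 12 lines: sdhin mrru ysyi ozkcn fevdk kvsx lla chqkq nelx oopz ljqn guqj
Final line count: 12

Answer: 12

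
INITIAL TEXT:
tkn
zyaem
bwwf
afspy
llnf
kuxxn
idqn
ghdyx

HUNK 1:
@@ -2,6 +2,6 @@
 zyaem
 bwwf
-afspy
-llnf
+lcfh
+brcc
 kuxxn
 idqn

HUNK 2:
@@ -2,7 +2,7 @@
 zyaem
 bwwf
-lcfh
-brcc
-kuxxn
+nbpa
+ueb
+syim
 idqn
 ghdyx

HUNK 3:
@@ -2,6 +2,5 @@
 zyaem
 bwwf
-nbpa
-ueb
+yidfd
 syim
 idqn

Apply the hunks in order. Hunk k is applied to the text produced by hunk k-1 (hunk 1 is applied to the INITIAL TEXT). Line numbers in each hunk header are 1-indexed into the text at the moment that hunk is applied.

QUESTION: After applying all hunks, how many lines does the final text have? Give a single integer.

Answer: 7

Derivation:
Hunk 1: at line 2 remove [afspy,llnf] add [lcfh,brcc] -> 8 lines: tkn zyaem bwwf lcfh brcc kuxxn idqn ghdyx
Hunk 2: at line 2 remove [lcfh,brcc,kuxxn] add [nbpa,ueb,syim] -> 8 lines: tkn zyaem bwwf nbpa ueb syim idqn ghdyx
Hunk 3: at line 2 remove [nbpa,ueb] add [yidfd] -> 7 lines: tkn zyaem bwwf yidfd syim idqn ghdyx
Final line count: 7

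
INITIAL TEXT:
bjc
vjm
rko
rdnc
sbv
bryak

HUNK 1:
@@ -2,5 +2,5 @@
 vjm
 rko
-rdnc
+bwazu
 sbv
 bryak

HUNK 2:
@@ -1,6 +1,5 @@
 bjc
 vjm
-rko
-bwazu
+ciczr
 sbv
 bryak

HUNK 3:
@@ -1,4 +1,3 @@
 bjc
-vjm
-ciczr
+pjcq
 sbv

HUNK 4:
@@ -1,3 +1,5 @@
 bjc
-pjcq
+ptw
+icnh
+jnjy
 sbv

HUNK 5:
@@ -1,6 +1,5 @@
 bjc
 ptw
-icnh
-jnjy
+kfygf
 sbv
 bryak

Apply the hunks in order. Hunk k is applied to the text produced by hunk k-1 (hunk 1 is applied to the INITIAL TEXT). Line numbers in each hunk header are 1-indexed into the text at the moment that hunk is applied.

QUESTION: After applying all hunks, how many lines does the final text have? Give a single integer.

Hunk 1: at line 2 remove [rdnc] add [bwazu] -> 6 lines: bjc vjm rko bwazu sbv bryak
Hunk 2: at line 1 remove [rko,bwazu] add [ciczr] -> 5 lines: bjc vjm ciczr sbv bryak
Hunk 3: at line 1 remove [vjm,ciczr] add [pjcq] -> 4 lines: bjc pjcq sbv bryak
Hunk 4: at line 1 remove [pjcq] add [ptw,icnh,jnjy] -> 6 lines: bjc ptw icnh jnjy sbv bryak
Hunk 5: at line 1 remove [icnh,jnjy] add [kfygf] -> 5 lines: bjc ptw kfygf sbv bryak
Final line count: 5

Answer: 5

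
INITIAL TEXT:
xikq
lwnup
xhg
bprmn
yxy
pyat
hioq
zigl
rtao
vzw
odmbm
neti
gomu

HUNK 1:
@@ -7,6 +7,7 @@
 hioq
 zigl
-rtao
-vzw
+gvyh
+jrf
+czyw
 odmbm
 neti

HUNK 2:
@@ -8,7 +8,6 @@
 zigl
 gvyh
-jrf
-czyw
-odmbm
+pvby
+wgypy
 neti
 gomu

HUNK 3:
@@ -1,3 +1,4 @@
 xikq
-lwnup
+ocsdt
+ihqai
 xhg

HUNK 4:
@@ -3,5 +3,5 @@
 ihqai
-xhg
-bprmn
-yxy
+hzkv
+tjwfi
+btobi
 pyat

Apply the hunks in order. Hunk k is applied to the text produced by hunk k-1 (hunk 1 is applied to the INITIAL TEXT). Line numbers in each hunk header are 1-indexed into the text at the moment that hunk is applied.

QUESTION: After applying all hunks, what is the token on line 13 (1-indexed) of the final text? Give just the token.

Answer: neti

Derivation:
Hunk 1: at line 7 remove [rtao,vzw] add [gvyh,jrf,czyw] -> 14 lines: xikq lwnup xhg bprmn yxy pyat hioq zigl gvyh jrf czyw odmbm neti gomu
Hunk 2: at line 8 remove [jrf,czyw,odmbm] add [pvby,wgypy] -> 13 lines: xikq lwnup xhg bprmn yxy pyat hioq zigl gvyh pvby wgypy neti gomu
Hunk 3: at line 1 remove [lwnup] add [ocsdt,ihqai] -> 14 lines: xikq ocsdt ihqai xhg bprmn yxy pyat hioq zigl gvyh pvby wgypy neti gomu
Hunk 4: at line 3 remove [xhg,bprmn,yxy] add [hzkv,tjwfi,btobi] -> 14 lines: xikq ocsdt ihqai hzkv tjwfi btobi pyat hioq zigl gvyh pvby wgypy neti gomu
Final line 13: neti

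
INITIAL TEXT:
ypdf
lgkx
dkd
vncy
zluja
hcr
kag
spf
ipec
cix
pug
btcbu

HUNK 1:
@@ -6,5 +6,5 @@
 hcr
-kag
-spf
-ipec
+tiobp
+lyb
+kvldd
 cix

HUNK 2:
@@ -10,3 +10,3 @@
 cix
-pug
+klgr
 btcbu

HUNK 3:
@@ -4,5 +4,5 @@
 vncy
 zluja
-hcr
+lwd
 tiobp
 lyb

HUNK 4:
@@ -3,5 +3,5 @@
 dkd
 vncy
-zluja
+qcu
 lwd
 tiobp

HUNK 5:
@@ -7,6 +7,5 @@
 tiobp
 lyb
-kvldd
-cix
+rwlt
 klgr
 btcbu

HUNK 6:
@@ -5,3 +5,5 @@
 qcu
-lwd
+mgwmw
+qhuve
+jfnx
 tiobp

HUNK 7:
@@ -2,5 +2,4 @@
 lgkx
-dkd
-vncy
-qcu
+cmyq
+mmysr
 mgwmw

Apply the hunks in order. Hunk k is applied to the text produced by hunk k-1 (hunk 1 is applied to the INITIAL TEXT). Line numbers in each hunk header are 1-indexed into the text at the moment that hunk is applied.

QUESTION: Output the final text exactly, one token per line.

Hunk 1: at line 6 remove [kag,spf,ipec] add [tiobp,lyb,kvldd] -> 12 lines: ypdf lgkx dkd vncy zluja hcr tiobp lyb kvldd cix pug btcbu
Hunk 2: at line 10 remove [pug] add [klgr] -> 12 lines: ypdf lgkx dkd vncy zluja hcr tiobp lyb kvldd cix klgr btcbu
Hunk 3: at line 4 remove [hcr] add [lwd] -> 12 lines: ypdf lgkx dkd vncy zluja lwd tiobp lyb kvldd cix klgr btcbu
Hunk 4: at line 3 remove [zluja] add [qcu] -> 12 lines: ypdf lgkx dkd vncy qcu lwd tiobp lyb kvldd cix klgr btcbu
Hunk 5: at line 7 remove [kvldd,cix] add [rwlt] -> 11 lines: ypdf lgkx dkd vncy qcu lwd tiobp lyb rwlt klgr btcbu
Hunk 6: at line 5 remove [lwd] add [mgwmw,qhuve,jfnx] -> 13 lines: ypdf lgkx dkd vncy qcu mgwmw qhuve jfnx tiobp lyb rwlt klgr btcbu
Hunk 7: at line 2 remove [dkd,vncy,qcu] add [cmyq,mmysr] -> 12 lines: ypdf lgkx cmyq mmysr mgwmw qhuve jfnx tiobp lyb rwlt klgr btcbu

Answer: ypdf
lgkx
cmyq
mmysr
mgwmw
qhuve
jfnx
tiobp
lyb
rwlt
klgr
btcbu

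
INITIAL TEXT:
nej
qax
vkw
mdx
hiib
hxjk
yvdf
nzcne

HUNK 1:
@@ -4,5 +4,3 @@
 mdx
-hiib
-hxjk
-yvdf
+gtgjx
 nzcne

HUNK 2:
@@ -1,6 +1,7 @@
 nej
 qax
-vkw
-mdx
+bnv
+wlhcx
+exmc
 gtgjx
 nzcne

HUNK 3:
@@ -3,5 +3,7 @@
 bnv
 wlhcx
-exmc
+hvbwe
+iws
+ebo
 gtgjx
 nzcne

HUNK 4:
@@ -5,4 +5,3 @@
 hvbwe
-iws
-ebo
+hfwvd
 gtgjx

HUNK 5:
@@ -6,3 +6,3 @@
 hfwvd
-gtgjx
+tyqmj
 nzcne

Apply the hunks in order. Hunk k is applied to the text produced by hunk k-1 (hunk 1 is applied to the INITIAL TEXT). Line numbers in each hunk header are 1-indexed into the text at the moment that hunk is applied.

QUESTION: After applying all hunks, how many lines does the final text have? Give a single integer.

Answer: 8

Derivation:
Hunk 1: at line 4 remove [hiib,hxjk,yvdf] add [gtgjx] -> 6 lines: nej qax vkw mdx gtgjx nzcne
Hunk 2: at line 1 remove [vkw,mdx] add [bnv,wlhcx,exmc] -> 7 lines: nej qax bnv wlhcx exmc gtgjx nzcne
Hunk 3: at line 3 remove [exmc] add [hvbwe,iws,ebo] -> 9 lines: nej qax bnv wlhcx hvbwe iws ebo gtgjx nzcne
Hunk 4: at line 5 remove [iws,ebo] add [hfwvd] -> 8 lines: nej qax bnv wlhcx hvbwe hfwvd gtgjx nzcne
Hunk 5: at line 6 remove [gtgjx] add [tyqmj] -> 8 lines: nej qax bnv wlhcx hvbwe hfwvd tyqmj nzcne
Final line count: 8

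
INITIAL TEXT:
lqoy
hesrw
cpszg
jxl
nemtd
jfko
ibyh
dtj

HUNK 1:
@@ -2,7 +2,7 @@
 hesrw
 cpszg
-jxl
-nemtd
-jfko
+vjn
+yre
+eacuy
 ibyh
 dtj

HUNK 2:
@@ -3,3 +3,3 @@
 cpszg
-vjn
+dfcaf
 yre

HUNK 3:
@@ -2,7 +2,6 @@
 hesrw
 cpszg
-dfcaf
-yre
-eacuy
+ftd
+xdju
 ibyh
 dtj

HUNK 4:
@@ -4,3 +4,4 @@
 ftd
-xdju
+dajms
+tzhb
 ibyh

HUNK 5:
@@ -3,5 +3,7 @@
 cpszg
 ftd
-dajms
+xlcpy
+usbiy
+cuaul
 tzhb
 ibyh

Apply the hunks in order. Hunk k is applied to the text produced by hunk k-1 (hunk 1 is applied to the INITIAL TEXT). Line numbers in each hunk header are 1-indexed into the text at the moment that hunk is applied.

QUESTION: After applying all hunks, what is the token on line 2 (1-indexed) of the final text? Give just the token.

Answer: hesrw

Derivation:
Hunk 1: at line 2 remove [jxl,nemtd,jfko] add [vjn,yre,eacuy] -> 8 lines: lqoy hesrw cpszg vjn yre eacuy ibyh dtj
Hunk 2: at line 3 remove [vjn] add [dfcaf] -> 8 lines: lqoy hesrw cpszg dfcaf yre eacuy ibyh dtj
Hunk 3: at line 2 remove [dfcaf,yre,eacuy] add [ftd,xdju] -> 7 lines: lqoy hesrw cpszg ftd xdju ibyh dtj
Hunk 4: at line 4 remove [xdju] add [dajms,tzhb] -> 8 lines: lqoy hesrw cpszg ftd dajms tzhb ibyh dtj
Hunk 5: at line 3 remove [dajms] add [xlcpy,usbiy,cuaul] -> 10 lines: lqoy hesrw cpszg ftd xlcpy usbiy cuaul tzhb ibyh dtj
Final line 2: hesrw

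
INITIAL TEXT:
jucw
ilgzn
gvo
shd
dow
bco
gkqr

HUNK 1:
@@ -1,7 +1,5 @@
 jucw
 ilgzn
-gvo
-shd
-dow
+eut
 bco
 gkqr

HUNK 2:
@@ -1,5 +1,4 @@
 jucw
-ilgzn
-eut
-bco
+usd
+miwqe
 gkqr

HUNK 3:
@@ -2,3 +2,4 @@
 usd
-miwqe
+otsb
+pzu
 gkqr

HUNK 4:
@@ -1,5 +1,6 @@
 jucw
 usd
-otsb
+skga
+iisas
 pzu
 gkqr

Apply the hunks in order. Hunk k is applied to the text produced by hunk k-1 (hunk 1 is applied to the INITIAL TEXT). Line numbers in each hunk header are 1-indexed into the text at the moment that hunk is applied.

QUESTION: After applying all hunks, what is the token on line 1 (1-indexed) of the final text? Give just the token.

Answer: jucw

Derivation:
Hunk 1: at line 1 remove [gvo,shd,dow] add [eut] -> 5 lines: jucw ilgzn eut bco gkqr
Hunk 2: at line 1 remove [ilgzn,eut,bco] add [usd,miwqe] -> 4 lines: jucw usd miwqe gkqr
Hunk 3: at line 2 remove [miwqe] add [otsb,pzu] -> 5 lines: jucw usd otsb pzu gkqr
Hunk 4: at line 1 remove [otsb] add [skga,iisas] -> 6 lines: jucw usd skga iisas pzu gkqr
Final line 1: jucw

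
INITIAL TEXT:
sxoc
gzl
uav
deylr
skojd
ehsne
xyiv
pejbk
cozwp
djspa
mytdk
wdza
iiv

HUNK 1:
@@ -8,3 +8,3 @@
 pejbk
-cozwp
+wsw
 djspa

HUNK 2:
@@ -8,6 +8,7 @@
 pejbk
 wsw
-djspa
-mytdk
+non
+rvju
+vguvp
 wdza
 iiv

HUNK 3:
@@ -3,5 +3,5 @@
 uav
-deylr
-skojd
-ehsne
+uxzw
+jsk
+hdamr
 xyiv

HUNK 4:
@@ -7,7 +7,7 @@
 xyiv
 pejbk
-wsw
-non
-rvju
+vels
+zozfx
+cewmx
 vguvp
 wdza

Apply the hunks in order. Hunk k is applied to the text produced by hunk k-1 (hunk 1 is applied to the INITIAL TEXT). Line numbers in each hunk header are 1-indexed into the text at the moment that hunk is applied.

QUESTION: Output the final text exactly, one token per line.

Hunk 1: at line 8 remove [cozwp] add [wsw] -> 13 lines: sxoc gzl uav deylr skojd ehsne xyiv pejbk wsw djspa mytdk wdza iiv
Hunk 2: at line 8 remove [djspa,mytdk] add [non,rvju,vguvp] -> 14 lines: sxoc gzl uav deylr skojd ehsne xyiv pejbk wsw non rvju vguvp wdza iiv
Hunk 3: at line 3 remove [deylr,skojd,ehsne] add [uxzw,jsk,hdamr] -> 14 lines: sxoc gzl uav uxzw jsk hdamr xyiv pejbk wsw non rvju vguvp wdza iiv
Hunk 4: at line 7 remove [wsw,non,rvju] add [vels,zozfx,cewmx] -> 14 lines: sxoc gzl uav uxzw jsk hdamr xyiv pejbk vels zozfx cewmx vguvp wdza iiv

Answer: sxoc
gzl
uav
uxzw
jsk
hdamr
xyiv
pejbk
vels
zozfx
cewmx
vguvp
wdza
iiv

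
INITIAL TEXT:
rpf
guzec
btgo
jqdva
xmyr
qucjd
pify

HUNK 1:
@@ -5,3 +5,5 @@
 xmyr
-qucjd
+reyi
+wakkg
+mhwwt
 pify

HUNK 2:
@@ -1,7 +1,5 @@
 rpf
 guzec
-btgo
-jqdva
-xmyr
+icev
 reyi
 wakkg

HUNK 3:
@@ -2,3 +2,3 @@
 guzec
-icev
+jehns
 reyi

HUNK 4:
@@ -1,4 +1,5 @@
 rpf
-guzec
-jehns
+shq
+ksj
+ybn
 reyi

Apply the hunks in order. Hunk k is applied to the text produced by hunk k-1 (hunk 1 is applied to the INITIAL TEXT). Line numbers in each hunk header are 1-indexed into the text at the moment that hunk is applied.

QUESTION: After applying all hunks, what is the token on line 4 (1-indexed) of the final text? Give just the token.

Answer: ybn

Derivation:
Hunk 1: at line 5 remove [qucjd] add [reyi,wakkg,mhwwt] -> 9 lines: rpf guzec btgo jqdva xmyr reyi wakkg mhwwt pify
Hunk 2: at line 1 remove [btgo,jqdva,xmyr] add [icev] -> 7 lines: rpf guzec icev reyi wakkg mhwwt pify
Hunk 3: at line 2 remove [icev] add [jehns] -> 7 lines: rpf guzec jehns reyi wakkg mhwwt pify
Hunk 4: at line 1 remove [guzec,jehns] add [shq,ksj,ybn] -> 8 lines: rpf shq ksj ybn reyi wakkg mhwwt pify
Final line 4: ybn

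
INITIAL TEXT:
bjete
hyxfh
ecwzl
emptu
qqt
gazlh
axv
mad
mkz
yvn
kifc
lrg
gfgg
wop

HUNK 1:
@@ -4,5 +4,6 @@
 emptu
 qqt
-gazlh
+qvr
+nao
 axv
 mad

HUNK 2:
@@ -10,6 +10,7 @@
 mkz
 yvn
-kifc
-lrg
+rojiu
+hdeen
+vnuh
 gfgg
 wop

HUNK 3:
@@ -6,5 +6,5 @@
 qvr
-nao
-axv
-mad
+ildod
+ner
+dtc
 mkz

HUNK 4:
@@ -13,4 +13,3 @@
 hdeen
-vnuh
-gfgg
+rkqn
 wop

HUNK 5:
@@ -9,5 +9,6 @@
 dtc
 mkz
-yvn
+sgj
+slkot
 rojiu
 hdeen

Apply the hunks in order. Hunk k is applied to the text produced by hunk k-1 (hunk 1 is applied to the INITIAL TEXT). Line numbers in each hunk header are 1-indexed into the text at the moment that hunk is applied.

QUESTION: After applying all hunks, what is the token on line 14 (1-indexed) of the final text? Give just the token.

Answer: hdeen

Derivation:
Hunk 1: at line 4 remove [gazlh] add [qvr,nao] -> 15 lines: bjete hyxfh ecwzl emptu qqt qvr nao axv mad mkz yvn kifc lrg gfgg wop
Hunk 2: at line 10 remove [kifc,lrg] add [rojiu,hdeen,vnuh] -> 16 lines: bjete hyxfh ecwzl emptu qqt qvr nao axv mad mkz yvn rojiu hdeen vnuh gfgg wop
Hunk 3: at line 6 remove [nao,axv,mad] add [ildod,ner,dtc] -> 16 lines: bjete hyxfh ecwzl emptu qqt qvr ildod ner dtc mkz yvn rojiu hdeen vnuh gfgg wop
Hunk 4: at line 13 remove [vnuh,gfgg] add [rkqn] -> 15 lines: bjete hyxfh ecwzl emptu qqt qvr ildod ner dtc mkz yvn rojiu hdeen rkqn wop
Hunk 5: at line 9 remove [yvn] add [sgj,slkot] -> 16 lines: bjete hyxfh ecwzl emptu qqt qvr ildod ner dtc mkz sgj slkot rojiu hdeen rkqn wop
Final line 14: hdeen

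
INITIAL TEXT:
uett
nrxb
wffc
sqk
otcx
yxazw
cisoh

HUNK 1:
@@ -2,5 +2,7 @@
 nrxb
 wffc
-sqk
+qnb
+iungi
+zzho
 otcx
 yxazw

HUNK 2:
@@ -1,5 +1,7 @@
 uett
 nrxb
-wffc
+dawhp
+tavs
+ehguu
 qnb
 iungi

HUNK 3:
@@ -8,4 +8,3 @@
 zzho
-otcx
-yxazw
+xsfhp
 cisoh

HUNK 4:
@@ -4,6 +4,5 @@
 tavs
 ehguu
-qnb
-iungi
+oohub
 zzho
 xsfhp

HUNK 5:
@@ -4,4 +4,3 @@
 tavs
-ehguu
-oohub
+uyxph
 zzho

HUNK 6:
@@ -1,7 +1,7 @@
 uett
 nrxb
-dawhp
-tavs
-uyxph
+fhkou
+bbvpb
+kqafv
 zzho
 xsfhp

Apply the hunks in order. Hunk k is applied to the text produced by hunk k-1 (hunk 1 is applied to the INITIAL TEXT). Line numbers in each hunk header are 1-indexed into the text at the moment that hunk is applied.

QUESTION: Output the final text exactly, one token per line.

Answer: uett
nrxb
fhkou
bbvpb
kqafv
zzho
xsfhp
cisoh

Derivation:
Hunk 1: at line 2 remove [sqk] add [qnb,iungi,zzho] -> 9 lines: uett nrxb wffc qnb iungi zzho otcx yxazw cisoh
Hunk 2: at line 1 remove [wffc] add [dawhp,tavs,ehguu] -> 11 lines: uett nrxb dawhp tavs ehguu qnb iungi zzho otcx yxazw cisoh
Hunk 3: at line 8 remove [otcx,yxazw] add [xsfhp] -> 10 lines: uett nrxb dawhp tavs ehguu qnb iungi zzho xsfhp cisoh
Hunk 4: at line 4 remove [qnb,iungi] add [oohub] -> 9 lines: uett nrxb dawhp tavs ehguu oohub zzho xsfhp cisoh
Hunk 5: at line 4 remove [ehguu,oohub] add [uyxph] -> 8 lines: uett nrxb dawhp tavs uyxph zzho xsfhp cisoh
Hunk 6: at line 1 remove [dawhp,tavs,uyxph] add [fhkou,bbvpb,kqafv] -> 8 lines: uett nrxb fhkou bbvpb kqafv zzho xsfhp cisoh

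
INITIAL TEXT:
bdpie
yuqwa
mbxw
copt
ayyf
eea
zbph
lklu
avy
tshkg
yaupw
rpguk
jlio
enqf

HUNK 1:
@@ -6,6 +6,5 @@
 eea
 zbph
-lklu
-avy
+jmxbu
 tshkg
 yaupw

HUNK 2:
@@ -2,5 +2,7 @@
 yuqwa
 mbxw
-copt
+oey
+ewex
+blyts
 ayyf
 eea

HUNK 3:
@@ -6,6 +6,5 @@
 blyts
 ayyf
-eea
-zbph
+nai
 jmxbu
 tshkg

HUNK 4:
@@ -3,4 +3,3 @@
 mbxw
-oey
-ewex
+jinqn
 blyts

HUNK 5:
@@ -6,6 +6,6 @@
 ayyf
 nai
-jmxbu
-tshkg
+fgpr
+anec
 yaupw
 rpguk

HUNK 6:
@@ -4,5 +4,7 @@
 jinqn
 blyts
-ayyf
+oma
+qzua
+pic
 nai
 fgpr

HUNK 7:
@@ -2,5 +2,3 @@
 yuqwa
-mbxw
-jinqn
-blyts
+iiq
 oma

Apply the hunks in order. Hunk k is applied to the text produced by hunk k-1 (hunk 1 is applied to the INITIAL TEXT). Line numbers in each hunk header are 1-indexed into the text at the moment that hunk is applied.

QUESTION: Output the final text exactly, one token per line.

Hunk 1: at line 6 remove [lklu,avy] add [jmxbu] -> 13 lines: bdpie yuqwa mbxw copt ayyf eea zbph jmxbu tshkg yaupw rpguk jlio enqf
Hunk 2: at line 2 remove [copt] add [oey,ewex,blyts] -> 15 lines: bdpie yuqwa mbxw oey ewex blyts ayyf eea zbph jmxbu tshkg yaupw rpguk jlio enqf
Hunk 3: at line 6 remove [eea,zbph] add [nai] -> 14 lines: bdpie yuqwa mbxw oey ewex blyts ayyf nai jmxbu tshkg yaupw rpguk jlio enqf
Hunk 4: at line 3 remove [oey,ewex] add [jinqn] -> 13 lines: bdpie yuqwa mbxw jinqn blyts ayyf nai jmxbu tshkg yaupw rpguk jlio enqf
Hunk 5: at line 6 remove [jmxbu,tshkg] add [fgpr,anec] -> 13 lines: bdpie yuqwa mbxw jinqn blyts ayyf nai fgpr anec yaupw rpguk jlio enqf
Hunk 6: at line 4 remove [ayyf] add [oma,qzua,pic] -> 15 lines: bdpie yuqwa mbxw jinqn blyts oma qzua pic nai fgpr anec yaupw rpguk jlio enqf
Hunk 7: at line 2 remove [mbxw,jinqn,blyts] add [iiq] -> 13 lines: bdpie yuqwa iiq oma qzua pic nai fgpr anec yaupw rpguk jlio enqf

Answer: bdpie
yuqwa
iiq
oma
qzua
pic
nai
fgpr
anec
yaupw
rpguk
jlio
enqf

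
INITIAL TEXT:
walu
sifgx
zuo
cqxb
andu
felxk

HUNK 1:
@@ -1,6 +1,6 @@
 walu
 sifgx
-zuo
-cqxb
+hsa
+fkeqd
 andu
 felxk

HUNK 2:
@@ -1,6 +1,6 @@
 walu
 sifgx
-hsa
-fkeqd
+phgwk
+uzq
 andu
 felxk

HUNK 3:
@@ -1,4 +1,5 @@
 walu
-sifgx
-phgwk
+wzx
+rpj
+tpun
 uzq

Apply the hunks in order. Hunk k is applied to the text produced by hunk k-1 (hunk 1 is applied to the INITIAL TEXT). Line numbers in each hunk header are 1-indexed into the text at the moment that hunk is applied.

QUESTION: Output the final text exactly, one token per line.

Hunk 1: at line 1 remove [zuo,cqxb] add [hsa,fkeqd] -> 6 lines: walu sifgx hsa fkeqd andu felxk
Hunk 2: at line 1 remove [hsa,fkeqd] add [phgwk,uzq] -> 6 lines: walu sifgx phgwk uzq andu felxk
Hunk 3: at line 1 remove [sifgx,phgwk] add [wzx,rpj,tpun] -> 7 lines: walu wzx rpj tpun uzq andu felxk

Answer: walu
wzx
rpj
tpun
uzq
andu
felxk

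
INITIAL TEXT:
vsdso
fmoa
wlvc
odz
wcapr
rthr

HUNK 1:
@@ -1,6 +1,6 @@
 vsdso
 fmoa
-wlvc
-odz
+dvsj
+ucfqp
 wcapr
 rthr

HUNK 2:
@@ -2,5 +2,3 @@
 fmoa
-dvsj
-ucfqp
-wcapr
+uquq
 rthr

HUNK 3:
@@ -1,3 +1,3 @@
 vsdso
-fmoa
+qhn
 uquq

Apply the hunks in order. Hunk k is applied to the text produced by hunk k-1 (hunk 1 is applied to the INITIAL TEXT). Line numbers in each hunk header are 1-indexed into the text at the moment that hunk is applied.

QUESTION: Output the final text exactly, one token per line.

Hunk 1: at line 1 remove [wlvc,odz] add [dvsj,ucfqp] -> 6 lines: vsdso fmoa dvsj ucfqp wcapr rthr
Hunk 2: at line 2 remove [dvsj,ucfqp,wcapr] add [uquq] -> 4 lines: vsdso fmoa uquq rthr
Hunk 3: at line 1 remove [fmoa] add [qhn] -> 4 lines: vsdso qhn uquq rthr

Answer: vsdso
qhn
uquq
rthr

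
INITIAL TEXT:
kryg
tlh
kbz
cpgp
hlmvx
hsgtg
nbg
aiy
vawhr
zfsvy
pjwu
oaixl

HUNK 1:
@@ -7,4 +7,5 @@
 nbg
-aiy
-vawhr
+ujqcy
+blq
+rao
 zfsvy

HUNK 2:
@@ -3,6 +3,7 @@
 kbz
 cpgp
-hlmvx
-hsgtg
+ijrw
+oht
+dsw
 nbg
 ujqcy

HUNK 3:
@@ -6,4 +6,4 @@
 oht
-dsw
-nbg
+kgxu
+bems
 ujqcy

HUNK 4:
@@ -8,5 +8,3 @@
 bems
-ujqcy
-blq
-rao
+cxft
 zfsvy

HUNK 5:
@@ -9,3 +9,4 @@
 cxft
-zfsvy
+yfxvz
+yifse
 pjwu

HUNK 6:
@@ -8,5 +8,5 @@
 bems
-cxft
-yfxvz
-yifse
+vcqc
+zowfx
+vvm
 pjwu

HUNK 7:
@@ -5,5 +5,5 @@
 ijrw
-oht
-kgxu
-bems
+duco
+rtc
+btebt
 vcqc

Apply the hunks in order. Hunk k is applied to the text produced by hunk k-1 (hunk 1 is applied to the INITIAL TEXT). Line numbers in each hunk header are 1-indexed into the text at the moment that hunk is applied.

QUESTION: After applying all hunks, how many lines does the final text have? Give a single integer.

Answer: 13

Derivation:
Hunk 1: at line 7 remove [aiy,vawhr] add [ujqcy,blq,rao] -> 13 lines: kryg tlh kbz cpgp hlmvx hsgtg nbg ujqcy blq rao zfsvy pjwu oaixl
Hunk 2: at line 3 remove [hlmvx,hsgtg] add [ijrw,oht,dsw] -> 14 lines: kryg tlh kbz cpgp ijrw oht dsw nbg ujqcy blq rao zfsvy pjwu oaixl
Hunk 3: at line 6 remove [dsw,nbg] add [kgxu,bems] -> 14 lines: kryg tlh kbz cpgp ijrw oht kgxu bems ujqcy blq rao zfsvy pjwu oaixl
Hunk 4: at line 8 remove [ujqcy,blq,rao] add [cxft] -> 12 lines: kryg tlh kbz cpgp ijrw oht kgxu bems cxft zfsvy pjwu oaixl
Hunk 5: at line 9 remove [zfsvy] add [yfxvz,yifse] -> 13 lines: kryg tlh kbz cpgp ijrw oht kgxu bems cxft yfxvz yifse pjwu oaixl
Hunk 6: at line 8 remove [cxft,yfxvz,yifse] add [vcqc,zowfx,vvm] -> 13 lines: kryg tlh kbz cpgp ijrw oht kgxu bems vcqc zowfx vvm pjwu oaixl
Hunk 7: at line 5 remove [oht,kgxu,bems] add [duco,rtc,btebt] -> 13 lines: kryg tlh kbz cpgp ijrw duco rtc btebt vcqc zowfx vvm pjwu oaixl
Final line count: 13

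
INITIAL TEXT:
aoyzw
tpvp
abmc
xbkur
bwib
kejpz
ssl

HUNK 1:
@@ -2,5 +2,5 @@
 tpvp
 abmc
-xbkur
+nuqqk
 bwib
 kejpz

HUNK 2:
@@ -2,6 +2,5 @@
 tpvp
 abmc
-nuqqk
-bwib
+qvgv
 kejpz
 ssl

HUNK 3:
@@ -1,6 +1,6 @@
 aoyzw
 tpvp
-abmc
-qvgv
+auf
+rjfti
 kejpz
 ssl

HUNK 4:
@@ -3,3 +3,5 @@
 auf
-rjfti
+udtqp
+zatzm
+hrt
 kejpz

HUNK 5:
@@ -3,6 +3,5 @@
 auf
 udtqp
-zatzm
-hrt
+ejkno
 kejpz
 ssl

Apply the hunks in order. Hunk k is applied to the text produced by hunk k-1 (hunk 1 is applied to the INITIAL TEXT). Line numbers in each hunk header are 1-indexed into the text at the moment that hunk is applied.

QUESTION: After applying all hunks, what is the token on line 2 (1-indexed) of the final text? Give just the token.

Answer: tpvp

Derivation:
Hunk 1: at line 2 remove [xbkur] add [nuqqk] -> 7 lines: aoyzw tpvp abmc nuqqk bwib kejpz ssl
Hunk 2: at line 2 remove [nuqqk,bwib] add [qvgv] -> 6 lines: aoyzw tpvp abmc qvgv kejpz ssl
Hunk 3: at line 1 remove [abmc,qvgv] add [auf,rjfti] -> 6 lines: aoyzw tpvp auf rjfti kejpz ssl
Hunk 4: at line 3 remove [rjfti] add [udtqp,zatzm,hrt] -> 8 lines: aoyzw tpvp auf udtqp zatzm hrt kejpz ssl
Hunk 5: at line 3 remove [zatzm,hrt] add [ejkno] -> 7 lines: aoyzw tpvp auf udtqp ejkno kejpz ssl
Final line 2: tpvp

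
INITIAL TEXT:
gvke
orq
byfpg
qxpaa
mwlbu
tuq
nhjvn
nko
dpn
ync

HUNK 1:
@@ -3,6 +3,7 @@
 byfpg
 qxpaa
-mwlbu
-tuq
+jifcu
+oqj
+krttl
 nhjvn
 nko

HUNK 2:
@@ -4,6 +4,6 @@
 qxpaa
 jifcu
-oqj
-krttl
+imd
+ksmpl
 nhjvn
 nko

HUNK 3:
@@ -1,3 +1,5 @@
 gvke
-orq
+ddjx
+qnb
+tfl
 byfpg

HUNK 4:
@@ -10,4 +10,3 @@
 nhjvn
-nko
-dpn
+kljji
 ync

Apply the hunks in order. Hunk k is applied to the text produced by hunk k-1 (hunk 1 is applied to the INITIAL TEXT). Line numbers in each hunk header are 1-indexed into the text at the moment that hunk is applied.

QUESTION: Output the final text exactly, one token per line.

Answer: gvke
ddjx
qnb
tfl
byfpg
qxpaa
jifcu
imd
ksmpl
nhjvn
kljji
ync

Derivation:
Hunk 1: at line 3 remove [mwlbu,tuq] add [jifcu,oqj,krttl] -> 11 lines: gvke orq byfpg qxpaa jifcu oqj krttl nhjvn nko dpn ync
Hunk 2: at line 4 remove [oqj,krttl] add [imd,ksmpl] -> 11 lines: gvke orq byfpg qxpaa jifcu imd ksmpl nhjvn nko dpn ync
Hunk 3: at line 1 remove [orq] add [ddjx,qnb,tfl] -> 13 lines: gvke ddjx qnb tfl byfpg qxpaa jifcu imd ksmpl nhjvn nko dpn ync
Hunk 4: at line 10 remove [nko,dpn] add [kljji] -> 12 lines: gvke ddjx qnb tfl byfpg qxpaa jifcu imd ksmpl nhjvn kljji ync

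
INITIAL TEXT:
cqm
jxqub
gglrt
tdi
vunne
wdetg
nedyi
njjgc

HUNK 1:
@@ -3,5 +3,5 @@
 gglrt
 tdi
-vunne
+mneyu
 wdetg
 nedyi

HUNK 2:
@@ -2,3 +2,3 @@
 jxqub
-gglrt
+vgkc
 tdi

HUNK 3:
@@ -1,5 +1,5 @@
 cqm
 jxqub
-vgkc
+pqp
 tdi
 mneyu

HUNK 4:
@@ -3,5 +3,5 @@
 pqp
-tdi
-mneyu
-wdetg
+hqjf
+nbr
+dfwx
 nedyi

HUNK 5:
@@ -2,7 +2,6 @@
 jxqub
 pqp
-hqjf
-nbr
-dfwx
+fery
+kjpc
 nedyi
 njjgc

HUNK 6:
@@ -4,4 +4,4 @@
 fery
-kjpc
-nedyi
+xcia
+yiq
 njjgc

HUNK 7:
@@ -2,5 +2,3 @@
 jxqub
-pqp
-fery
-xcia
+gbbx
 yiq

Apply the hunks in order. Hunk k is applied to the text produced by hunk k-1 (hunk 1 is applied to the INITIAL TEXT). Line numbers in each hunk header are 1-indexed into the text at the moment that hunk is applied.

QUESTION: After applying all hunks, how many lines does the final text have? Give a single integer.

Hunk 1: at line 3 remove [vunne] add [mneyu] -> 8 lines: cqm jxqub gglrt tdi mneyu wdetg nedyi njjgc
Hunk 2: at line 2 remove [gglrt] add [vgkc] -> 8 lines: cqm jxqub vgkc tdi mneyu wdetg nedyi njjgc
Hunk 3: at line 1 remove [vgkc] add [pqp] -> 8 lines: cqm jxqub pqp tdi mneyu wdetg nedyi njjgc
Hunk 4: at line 3 remove [tdi,mneyu,wdetg] add [hqjf,nbr,dfwx] -> 8 lines: cqm jxqub pqp hqjf nbr dfwx nedyi njjgc
Hunk 5: at line 2 remove [hqjf,nbr,dfwx] add [fery,kjpc] -> 7 lines: cqm jxqub pqp fery kjpc nedyi njjgc
Hunk 6: at line 4 remove [kjpc,nedyi] add [xcia,yiq] -> 7 lines: cqm jxqub pqp fery xcia yiq njjgc
Hunk 7: at line 2 remove [pqp,fery,xcia] add [gbbx] -> 5 lines: cqm jxqub gbbx yiq njjgc
Final line count: 5

Answer: 5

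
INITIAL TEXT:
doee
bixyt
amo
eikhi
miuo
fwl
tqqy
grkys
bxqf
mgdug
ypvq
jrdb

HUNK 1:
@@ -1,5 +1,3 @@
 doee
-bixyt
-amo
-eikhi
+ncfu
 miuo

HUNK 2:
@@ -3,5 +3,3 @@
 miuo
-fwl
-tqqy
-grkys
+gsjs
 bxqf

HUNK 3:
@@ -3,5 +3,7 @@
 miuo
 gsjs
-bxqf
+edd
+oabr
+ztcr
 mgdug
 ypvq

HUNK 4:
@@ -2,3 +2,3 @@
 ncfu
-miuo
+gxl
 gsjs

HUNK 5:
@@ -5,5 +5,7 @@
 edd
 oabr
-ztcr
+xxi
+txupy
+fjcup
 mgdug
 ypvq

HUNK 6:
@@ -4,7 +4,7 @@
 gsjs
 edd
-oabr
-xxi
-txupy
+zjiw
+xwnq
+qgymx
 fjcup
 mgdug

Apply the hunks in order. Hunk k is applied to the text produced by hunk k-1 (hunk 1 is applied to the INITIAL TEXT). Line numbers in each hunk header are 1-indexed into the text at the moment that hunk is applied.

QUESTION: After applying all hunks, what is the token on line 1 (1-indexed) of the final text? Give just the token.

Hunk 1: at line 1 remove [bixyt,amo,eikhi] add [ncfu] -> 10 lines: doee ncfu miuo fwl tqqy grkys bxqf mgdug ypvq jrdb
Hunk 2: at line 3 remove [fwl,tqqy,grkys] add [gsjs] -> 8 lines: doee ncfu miuo gsjs bxqf mgdug ypvq jrdb
Hunk 3: at line 3 remove [bxqf] add [edd,oabr,ztcr] -> 10 lines: doee ncfu miuo gsjs edd oabr ztcr mgdug ypvq jrdb
Hunk 4: at line 2 remove [miuo] add [gxl] -> 10 lines: doee ncfu gxl gsjs edd oabr ztcr mgdug ypvq jrdb
Hunk 5: at line 5 remove [ztcr] add [xxi,txupy,fjcup] -> 12 lines: doee ncfu gxl gsjs edd oabr xxi txupy fjcup mgdug ypvq jrdb
Hunk 6: at line 4 remove [oabr,xxi,txupy] add [zjiw,xwnq,qgymx] -> 12 lines: doee ncfu gxl gsjs edd zjiw xwnq qgymx fjcup mgdug ypvq jrdb
Final line 1: doee

Answer: doee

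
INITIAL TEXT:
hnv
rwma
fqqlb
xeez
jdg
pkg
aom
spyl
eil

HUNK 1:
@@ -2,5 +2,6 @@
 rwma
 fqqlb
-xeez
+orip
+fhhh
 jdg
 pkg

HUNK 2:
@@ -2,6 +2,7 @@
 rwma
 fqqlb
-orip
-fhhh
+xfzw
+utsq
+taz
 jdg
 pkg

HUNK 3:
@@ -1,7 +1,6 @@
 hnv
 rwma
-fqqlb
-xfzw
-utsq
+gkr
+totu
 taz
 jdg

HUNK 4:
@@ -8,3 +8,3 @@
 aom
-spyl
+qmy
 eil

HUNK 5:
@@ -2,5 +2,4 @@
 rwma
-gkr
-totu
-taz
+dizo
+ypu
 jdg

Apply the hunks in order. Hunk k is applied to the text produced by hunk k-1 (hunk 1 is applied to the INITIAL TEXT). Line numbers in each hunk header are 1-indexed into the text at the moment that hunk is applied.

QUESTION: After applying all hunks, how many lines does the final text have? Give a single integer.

Hunk 1: at line 2 remove [xeez] add [orip,fhhh] -> 10 lines: hnv rwma fqqlb orip fhhh jdg pkg aom spyl eil
Hunk 2: at line 2 remove [orip,fhhh] add [xfzw,utsq,taz] -> 11 lines: hnv rwma fqqlb xfzw utsq taz jdg pkg aom spyl eil
Hunk 3: at line 1 remove [fqqlb,xfzw,utsq] add [gkr,totu] -> 10 lines: hnv rwma gkr totu taz jdg pkg aom spyl eil
Hunk 4: at line 8 remove [spyl] add [qmy] -> 10 lines: hnv rwma gkr totu taz jdg pkg aom qmy eil
Hunk 5: at line 2 remove [gkr,totu,taz] add [dizo,ypu] -> 9 lines: hnv rwma dizo ypu jdg pkg aom qmy eil
Final line count: 9

Answer: 9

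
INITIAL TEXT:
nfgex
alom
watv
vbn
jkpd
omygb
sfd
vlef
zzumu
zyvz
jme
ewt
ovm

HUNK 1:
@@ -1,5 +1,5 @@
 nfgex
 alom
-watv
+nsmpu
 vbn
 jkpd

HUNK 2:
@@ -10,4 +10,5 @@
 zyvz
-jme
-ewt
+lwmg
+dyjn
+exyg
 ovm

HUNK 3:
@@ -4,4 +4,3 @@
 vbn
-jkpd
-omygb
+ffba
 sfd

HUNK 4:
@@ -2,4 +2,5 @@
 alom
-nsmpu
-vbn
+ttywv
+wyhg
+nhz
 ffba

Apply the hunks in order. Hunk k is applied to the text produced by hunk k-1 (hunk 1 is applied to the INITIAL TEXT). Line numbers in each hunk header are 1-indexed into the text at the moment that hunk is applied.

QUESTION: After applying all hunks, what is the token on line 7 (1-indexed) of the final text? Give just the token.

Answer: sfd

Derivation:
Hunk 1: at line 1 remove [watv] add [nsmpu] -> 13 lines: nfgex alom nsmpu vbn jkpd omygb sfd vlef zzumu zyvz jme ewt ovm
Hunk 2: at line 10 remove [jme,ewt] add [lwmg,dyjn,exyg] -> 14 lines: nfgex alom nsmpu vbn jkpd omygb sfd vlef zzumu zyvz lwmg dyjn exyg ovm
Hunk 3: at line 4 remove [jkpd,omygb] add [ffba] -> 13 lines: nfgex alom nsmpu vbn ffba sfd vlef zzumu zyvz lwmg dyjn exyg ovm
Hunk 4: at line 2 remove [nsmpu,vbn] add [ttywv,wyhg,nhz] -> 14 lines: nfgex alom ttywv wyhg nhz ffba sfd vlef zzumu zyvz lwmg dyjn exyg ovm
Final line 7: sfd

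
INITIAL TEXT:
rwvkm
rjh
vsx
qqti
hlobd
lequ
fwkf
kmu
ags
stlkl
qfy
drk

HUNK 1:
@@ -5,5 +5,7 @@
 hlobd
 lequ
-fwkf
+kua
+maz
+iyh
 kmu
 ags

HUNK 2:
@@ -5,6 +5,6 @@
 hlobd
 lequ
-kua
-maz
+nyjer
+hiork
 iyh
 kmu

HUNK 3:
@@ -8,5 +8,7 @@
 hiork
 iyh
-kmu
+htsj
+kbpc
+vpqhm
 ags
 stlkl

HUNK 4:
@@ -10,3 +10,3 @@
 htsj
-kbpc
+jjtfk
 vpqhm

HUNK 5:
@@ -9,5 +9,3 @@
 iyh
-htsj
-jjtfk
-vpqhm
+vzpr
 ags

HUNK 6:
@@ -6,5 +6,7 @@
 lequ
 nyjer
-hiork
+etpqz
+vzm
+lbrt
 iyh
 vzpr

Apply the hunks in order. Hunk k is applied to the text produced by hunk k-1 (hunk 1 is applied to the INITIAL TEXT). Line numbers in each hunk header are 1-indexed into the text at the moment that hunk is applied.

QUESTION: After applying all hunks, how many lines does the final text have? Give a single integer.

Answer: 16

Derivation:
Hunk 1: at line 5 remove [fwkf] add [kua,maz,iyh] -> 14 lines: rwvkm rjh vsx qqti hlobd lequ kua maz iyh kmu ags stlkl qfy drk
Hunk 2: at line 5 remove [kua,maz] add [nyjer,hiork] -> 14 lines: rwvkm rjh vsx qqti hlobd lequ nyjer hiork iyh kmu ags stlkl qfy drk
Hunk 3: at line 8 remove [kmu] add [htsj,kbpc,vpqhm] -> 16 lines: rwvkm rjh vsx qqti hlobd lequ nyjer hiork iyh htsj kbpc vpqhm ags stlkl qfy drk
Hunk 4: at line 10 remove [kbpc] add [jjtfk] -> 16 lines: rwvkm rjh vsx qqti hlobd lequ nyjer hiork iyh htsj jjtfk vpqhm ags stlkl qfy drk
Hunk 5: at line 9 remove [htsj,jjtfk,vpqhm] add [vzpr] -> 14 lines: rwvkm rjh vsx qqti hlobd lequ nyjer hiork iyh vzpr ags stlkl qfy drk
Hunk 6: at line 6 remove [hiork] add [etpqz,vzm,lbrt] -> 16 lines: rwvkm rjh vsx qqti hlobd lequ nyjer etpqz vzm lbrt iyh vzpr ags stlkl qfy drk
Final line count: 16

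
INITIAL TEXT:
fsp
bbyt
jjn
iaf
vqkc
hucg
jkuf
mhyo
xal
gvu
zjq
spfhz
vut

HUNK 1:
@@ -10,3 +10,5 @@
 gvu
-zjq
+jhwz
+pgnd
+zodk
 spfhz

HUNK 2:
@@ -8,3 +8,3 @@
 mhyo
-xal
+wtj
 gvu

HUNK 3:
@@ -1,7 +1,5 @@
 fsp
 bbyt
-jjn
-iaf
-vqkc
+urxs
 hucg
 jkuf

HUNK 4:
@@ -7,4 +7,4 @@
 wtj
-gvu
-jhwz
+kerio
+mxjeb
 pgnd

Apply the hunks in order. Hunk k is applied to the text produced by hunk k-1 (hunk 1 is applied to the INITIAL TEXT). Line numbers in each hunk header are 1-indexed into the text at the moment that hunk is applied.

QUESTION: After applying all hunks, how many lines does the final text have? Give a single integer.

Answer: 13

Derivation:
Hunk 1: at line 10 remove [zjq] add [jhwz,pgnd,zodk] -> 15 lines: fsp bbyt jjn iaf vqkc hucg jkuf mhyo xal gvu jhwz pgnd zodk spfhz vut
Hunk 2: at line 8 remove [xal] add [wtj] -> 15 lines: fsp bbyt jjn iaf vqkc hucg jkuf mhyo wtj gvu jhwz pgnd zodk spfhz vut
Hunk 3: at line 1 remove [jjn,iaf,vqkc] add [urxs] -> 13 lines: fsp bbyt urxs hucg jkuf mhyo wtj gvu jhwz pgnd zodk spfhz vut
Hunk 4: at line 7 remove [gvu,jhwz] add [kerio,mxjeb] -> 13 lines: fsp bbyt urxs hucg jkuf mhyo wtj kerio mxjeb pgnd zodk spfhz vut
Final line count: 13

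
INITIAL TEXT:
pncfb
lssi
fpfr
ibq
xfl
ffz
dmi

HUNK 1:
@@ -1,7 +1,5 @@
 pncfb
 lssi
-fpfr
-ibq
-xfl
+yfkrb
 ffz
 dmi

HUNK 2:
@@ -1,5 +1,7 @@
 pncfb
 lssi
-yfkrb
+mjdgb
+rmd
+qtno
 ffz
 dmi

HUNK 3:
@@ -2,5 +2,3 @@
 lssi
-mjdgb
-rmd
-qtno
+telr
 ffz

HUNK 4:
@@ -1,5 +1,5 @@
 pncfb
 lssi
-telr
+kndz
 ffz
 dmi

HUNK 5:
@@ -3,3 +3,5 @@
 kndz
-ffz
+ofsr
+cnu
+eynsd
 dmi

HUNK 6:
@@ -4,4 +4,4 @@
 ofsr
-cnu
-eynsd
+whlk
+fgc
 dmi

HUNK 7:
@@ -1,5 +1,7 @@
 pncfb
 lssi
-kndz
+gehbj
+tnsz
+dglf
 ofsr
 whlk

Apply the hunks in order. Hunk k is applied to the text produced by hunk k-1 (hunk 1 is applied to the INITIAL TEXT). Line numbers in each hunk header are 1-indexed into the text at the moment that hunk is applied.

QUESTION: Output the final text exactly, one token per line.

Hunk 1: at line 1 remove [fpfr,ibq,xfl] add [yfkrb] -> 5 lines: pncfb lssi yfkrb ffz dmi
Hunk 2: at line 1 remove [yfkrb] add [mjdgb,rmd,qtno] -> 7 lines: pncfb lssi mjdgb rmd qtno ffz dmi
Hunk 3: at line 2 remove [mjdgb,rmd,qtno] add [telr] -> 5 lines: pncfb lssi telr ffz dmi
Hunk 4: at line 1 remove [telr] add [kndz] -> 5 lines: pncfb lssi kndz ffz dmi
Hunk 5: at line 3 remove [ffz] add [ofsr,cnu,eynsd] -> 7 lines: pncfb lssi kndz ofsr cnu eynsd dmi
Hunk 6: at line 4 remove [cnu,eynsd] add [whlk,fgc] -> 7 lines: pncfb lssi kndz ofsr whlk fgc dmi
Hunk 7: at line 1 remove [kndz] add [gehbj,tnsz,dglf] -> 9 lines: pncfb lssi gehbj tnsz dglf ofsr whlk fgc dmi

Answer: pncfb
lssi
gehbj
tnsz
dglf
ofsr
whlk
fgc
dmi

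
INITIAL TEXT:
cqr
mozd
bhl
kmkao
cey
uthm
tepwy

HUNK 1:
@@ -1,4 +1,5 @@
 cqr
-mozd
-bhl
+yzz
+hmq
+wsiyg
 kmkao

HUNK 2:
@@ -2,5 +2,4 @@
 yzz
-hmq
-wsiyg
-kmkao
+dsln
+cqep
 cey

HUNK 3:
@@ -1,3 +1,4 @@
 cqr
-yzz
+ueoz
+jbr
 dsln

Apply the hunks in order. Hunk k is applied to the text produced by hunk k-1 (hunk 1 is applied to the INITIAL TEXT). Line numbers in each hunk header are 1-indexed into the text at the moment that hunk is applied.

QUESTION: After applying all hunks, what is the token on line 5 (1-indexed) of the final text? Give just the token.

Hunk 1: at line 1 remove [mozd,bhl] add [yzz,hmq,wsiyg] -> 8 lines: cqr yzz hmq wsiyg kmkao cey uthm tepwy
Hunk 2: at line 2 remove [hmq,wsiyg,kmkao] add [dsln,cqep] -> 7 lines: cqr yzz dsln cqep cey uthm tepwy
Hunk 3: at line 1 remove [yzz] add [ueoz,jbr] -> 8 lines: cqr ueoz jbr dsln cqep cey uthm tepwy
Final line 5: cqep

Answer: cqep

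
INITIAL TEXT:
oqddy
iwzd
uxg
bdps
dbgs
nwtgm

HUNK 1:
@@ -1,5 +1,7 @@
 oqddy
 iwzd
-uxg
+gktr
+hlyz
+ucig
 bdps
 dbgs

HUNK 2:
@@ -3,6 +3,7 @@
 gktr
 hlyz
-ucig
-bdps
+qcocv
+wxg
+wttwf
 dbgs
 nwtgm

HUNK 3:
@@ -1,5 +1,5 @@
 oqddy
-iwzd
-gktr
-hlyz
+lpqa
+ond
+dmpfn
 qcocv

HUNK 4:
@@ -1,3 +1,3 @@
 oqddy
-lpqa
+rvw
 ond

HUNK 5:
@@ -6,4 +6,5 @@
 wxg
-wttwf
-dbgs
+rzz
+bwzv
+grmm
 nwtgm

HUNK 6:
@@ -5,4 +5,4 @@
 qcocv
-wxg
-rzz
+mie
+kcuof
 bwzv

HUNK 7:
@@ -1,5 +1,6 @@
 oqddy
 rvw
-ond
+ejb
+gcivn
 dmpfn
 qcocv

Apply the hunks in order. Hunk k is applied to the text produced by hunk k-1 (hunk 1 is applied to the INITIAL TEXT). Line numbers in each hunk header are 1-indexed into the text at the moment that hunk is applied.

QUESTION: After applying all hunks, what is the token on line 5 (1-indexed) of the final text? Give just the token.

Answer: dmpfn

Derivation:
Hunk 1: at line 1 remove [uxg] add [gktr,hlyz,ucig] -> 8 lines: oqddy iwzd gktr hlyz ucig bdps dbgs nwtgm
Hunk 2: at line 3 remove [ucig,bdps] add [qcocv,wxg,wttwf] -> 9 lines: oqddy iwzd gktr hlyz qcocv wxg wttwf dbgs nwtgm
Hunk 3: at line 1 remove [iwzd,gktr,hlyz] add [lpqa,ond,dmpfn] -> 9 lines: oqddy lpqa ond dmpfn qcocv wxg wttwf dbgs nwtgm
Hunk 4: at line 1 remove [lpqa] add [rvw] -> 9 lines: oqddy rvw ond dmpfn qcocv wxg wttwf dbgs nwtgm
Hunk 5: at line 6 remove [wttwf,dbgs] add [rzz,bwzv,grmm] -> 10 lines: oqddy rvw ond dmpfn qcocv wxg rzz bwzv grmm nwtgm
Hunk 6: at line 5 remove [wxg,rzz] add [mie,kcuof] -> 10 lines: oqddy rvw ond dmpfn qcocv mie kcuof bwzv grmm nwtgm
Hunk 7: at line 1 remove [ond] add [ejb,gcivn] -> 11 lines: oqddy rvw ejb gcivn dmpfn qcocv mie kcuof bwzv grmm nwtgm
Final line 5: dmpfn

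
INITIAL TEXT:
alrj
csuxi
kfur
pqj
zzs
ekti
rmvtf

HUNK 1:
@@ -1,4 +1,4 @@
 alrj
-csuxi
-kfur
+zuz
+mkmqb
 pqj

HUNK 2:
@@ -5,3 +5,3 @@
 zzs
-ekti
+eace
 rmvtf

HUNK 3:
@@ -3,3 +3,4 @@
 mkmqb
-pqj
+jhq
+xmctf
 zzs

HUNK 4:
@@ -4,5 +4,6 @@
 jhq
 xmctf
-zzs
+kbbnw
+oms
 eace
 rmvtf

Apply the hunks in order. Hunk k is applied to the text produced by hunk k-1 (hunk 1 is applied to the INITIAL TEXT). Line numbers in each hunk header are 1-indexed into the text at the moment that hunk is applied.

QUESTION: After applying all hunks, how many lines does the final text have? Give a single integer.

Answer: 9

Derivation:
Hunk 1: at line 1 remove [csuxi,kfur] add [zuz,mkmqb] -> 7 lines: alrj zuz mkmqb pqj zzs ekti rmvtf
Hunk 2: at line 5 remove [ekti] add [eace] -> 7 lines: alrj zuz mkmqb pqj zzs eace rmvtf
Hunk 3: at line 3 remove [pqj] add [jhq,xmctf] -> 8 lines: alrj zuz mkmqb jhq xmctf zzs eace rmvtf
Hunk 4: at line 4 remove [zzs] add [kbbnw,oms] -> 9 lines: alrj zuz mkmqb jhq xmctf kbbnw oms eace rmvtf
Final line count: 9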